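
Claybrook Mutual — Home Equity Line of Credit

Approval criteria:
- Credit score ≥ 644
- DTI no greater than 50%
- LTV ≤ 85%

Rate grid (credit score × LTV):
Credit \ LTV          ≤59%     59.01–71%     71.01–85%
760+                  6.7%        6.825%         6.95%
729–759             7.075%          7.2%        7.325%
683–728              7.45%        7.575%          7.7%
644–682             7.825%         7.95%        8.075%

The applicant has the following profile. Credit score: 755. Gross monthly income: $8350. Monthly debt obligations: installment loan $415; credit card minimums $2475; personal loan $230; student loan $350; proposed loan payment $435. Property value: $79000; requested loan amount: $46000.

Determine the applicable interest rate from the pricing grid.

7.075%

Credit score 755 ≥ 644; Total monthly debts = (415 + 2,475 + 230 + 350 + 435) = 3,905. Debt-to-income = 3,905/8,350 = 46.8% — meets 50% limit
Loan-to-value = 46,000/79,000 = 58.2% — pass (85% max)
Score 755 is in the 729–759 band; LTV 58.2% is in the ≤59% band → 7.075%.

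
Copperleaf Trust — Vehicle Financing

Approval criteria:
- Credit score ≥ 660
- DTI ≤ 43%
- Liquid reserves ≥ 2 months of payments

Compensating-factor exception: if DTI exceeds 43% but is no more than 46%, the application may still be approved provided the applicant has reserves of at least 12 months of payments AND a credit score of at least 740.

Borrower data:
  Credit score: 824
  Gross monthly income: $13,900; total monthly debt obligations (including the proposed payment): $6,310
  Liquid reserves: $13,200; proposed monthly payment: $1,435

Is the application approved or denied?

Denied

Credit score 824 ≥ 660 (meets base)
DTI: 6,310 ÷ 13,900 = 45.4%, over the 43% base limit.
Liquid reserves cover 13,200/1,435 = 9.2 months — ≥ 2 required
45.4% falls in the override range (43%–46%), so the compensating-factor test applies.
Override check — reserves: 9.2 mo (short of 12); score: 824 (ok).
Override conditions not both satisfied; exception does not apply.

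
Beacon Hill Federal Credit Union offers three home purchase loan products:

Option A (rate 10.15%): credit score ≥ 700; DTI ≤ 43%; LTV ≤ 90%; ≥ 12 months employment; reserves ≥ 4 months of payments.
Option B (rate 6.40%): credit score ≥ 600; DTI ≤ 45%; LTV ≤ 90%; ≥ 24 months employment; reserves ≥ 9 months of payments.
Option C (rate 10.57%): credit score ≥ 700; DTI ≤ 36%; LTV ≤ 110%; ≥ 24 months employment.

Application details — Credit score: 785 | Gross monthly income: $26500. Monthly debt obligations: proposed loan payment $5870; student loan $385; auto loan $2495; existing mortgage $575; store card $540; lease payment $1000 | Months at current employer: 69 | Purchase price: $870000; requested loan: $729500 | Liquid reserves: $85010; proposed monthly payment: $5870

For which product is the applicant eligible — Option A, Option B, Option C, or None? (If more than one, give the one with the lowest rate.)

Option B

Total debts = (5,870 + 385 + 2,495 + 575 + 540 + 1,000) = 10,865; DTI = 10,865/26,500 = 41%.
LTV = 729,500/870,000 = 83.9%.
Reserves = 85,010/5,870 = 14.5 months.
Option A: score 785 ≥ 700; DTI 41% ≤ 43%; LTV 83.9% ≤ 90%; employment 69 ≥ 12 mo; reserves 14.5 ≥ 4 mo → qualifies.
Option B: score 785 ≥ 600; DTI 41% ≤ 45%; LTV 83.9% ≤ 90%; employment 69 ≥ 24 mo; reserves 14.5 ≥ 9 mo → qualifies.
Option C: score 785 ≥ 700; DTI 41% > 36%; LTV 83.9% ≤ 110%; employment 69 ≥ 24 mo → does not qualify.
Qualifying: Option A, Option B. Lowest rate is 6.40% → Option B.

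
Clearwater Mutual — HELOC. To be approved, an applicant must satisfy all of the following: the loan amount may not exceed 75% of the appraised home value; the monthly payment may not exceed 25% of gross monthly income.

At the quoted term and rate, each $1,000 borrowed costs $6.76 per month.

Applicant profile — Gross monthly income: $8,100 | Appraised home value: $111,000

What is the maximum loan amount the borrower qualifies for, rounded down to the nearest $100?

$83,200

Payment cap: 25% × $8,100 = $2,025/month.
At $6.76 per $1,000, that supports 2,025/6.76 × 1,000 ≈ $299,556 → $299,500.
LTV cap: 75% × $111,000 = $83,250 → $83,200.
Binding constraint: loan-to-value.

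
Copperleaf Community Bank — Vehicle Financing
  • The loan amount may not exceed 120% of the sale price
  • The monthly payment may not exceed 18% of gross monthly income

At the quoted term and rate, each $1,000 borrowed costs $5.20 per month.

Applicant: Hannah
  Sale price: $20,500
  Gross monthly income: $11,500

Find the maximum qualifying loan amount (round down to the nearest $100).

Payment cap: 18% × $11,500 = $2,070/month.
At $5.20 per $1,000, that supports 2,070/5.20 × 1,000 ≈ $398,076 → $398,000.
LTV cap: 120% × $20,500 = $24,600 → $24,600.
Binding constraint: loan-to-value.

$24,600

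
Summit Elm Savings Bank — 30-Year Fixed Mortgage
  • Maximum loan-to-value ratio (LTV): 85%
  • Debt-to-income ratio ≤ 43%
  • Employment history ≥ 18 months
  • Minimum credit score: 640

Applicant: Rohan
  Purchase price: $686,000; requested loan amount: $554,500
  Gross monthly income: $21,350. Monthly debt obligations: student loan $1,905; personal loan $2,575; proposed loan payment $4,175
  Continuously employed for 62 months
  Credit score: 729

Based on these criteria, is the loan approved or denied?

Loan-to-value = 554,500/686,000 = 80.8% — pass (85% max)
Total monthly debts = (1,905 + 2,575 + 4,175) = 8,655. Debt-to-income = 8,655/21,350 = 40.5% — meets 43% limit
Employment 62 ≥ 18 months
Credit score 729 ≥ 640 (meets)
All criteria satisfied.

Approved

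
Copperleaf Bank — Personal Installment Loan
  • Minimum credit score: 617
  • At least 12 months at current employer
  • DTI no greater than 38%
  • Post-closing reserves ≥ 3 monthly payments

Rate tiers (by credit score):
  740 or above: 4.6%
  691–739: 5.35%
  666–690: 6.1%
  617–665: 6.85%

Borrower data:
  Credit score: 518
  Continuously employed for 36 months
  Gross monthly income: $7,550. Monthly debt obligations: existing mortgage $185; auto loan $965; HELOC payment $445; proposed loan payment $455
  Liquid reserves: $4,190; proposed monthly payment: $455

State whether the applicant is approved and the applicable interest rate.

Credit score 518 < 617 (below minimum)
Total monthly debts = (185 + 965 + 445 + 455) = 2,050. DTI = 2,050/7,550 = 27.2% ≤ 38%
Employment 36 ≥ 12 months
Reserves = 4,190/455 = 9.2 months ≥ 3
Not all requirements met → denied.

Denied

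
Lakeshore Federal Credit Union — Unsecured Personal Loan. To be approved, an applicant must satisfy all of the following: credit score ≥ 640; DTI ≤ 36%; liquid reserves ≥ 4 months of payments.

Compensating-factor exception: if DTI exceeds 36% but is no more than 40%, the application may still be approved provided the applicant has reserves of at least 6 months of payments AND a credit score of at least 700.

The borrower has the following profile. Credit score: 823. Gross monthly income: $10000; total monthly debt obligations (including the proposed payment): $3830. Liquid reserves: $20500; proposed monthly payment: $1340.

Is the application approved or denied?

Approved

Credit score 823 ≥ 640 (meets base)
DTI: 3,830 ÷ 10,000 = 38.3%, over the 36% base limit.
Reserves = 20,500/1,340 = 15.3 months ≥ 4
DTI 38.3% is within the 36%–40% exception band; checking compensating factors.
Override check — reserves: 15.3 mo (ok); score: 823 (ok).
Both compensating conditions met → exception applies.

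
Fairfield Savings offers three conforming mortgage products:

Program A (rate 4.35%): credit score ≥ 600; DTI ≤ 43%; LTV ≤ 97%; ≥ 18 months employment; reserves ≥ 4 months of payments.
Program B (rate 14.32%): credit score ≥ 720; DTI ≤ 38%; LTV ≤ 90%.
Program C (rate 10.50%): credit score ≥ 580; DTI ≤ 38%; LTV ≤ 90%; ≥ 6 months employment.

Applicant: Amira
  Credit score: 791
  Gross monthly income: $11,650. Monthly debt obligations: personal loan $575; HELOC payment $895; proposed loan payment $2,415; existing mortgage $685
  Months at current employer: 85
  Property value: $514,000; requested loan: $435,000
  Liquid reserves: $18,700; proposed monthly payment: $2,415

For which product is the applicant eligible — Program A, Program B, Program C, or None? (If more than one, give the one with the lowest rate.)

Program A

Total debts = (575 + 895 + 2,415 + 685) = 4,570; DTI = 4,570/11,650 = 39.2%.
LTV = 435,000/514,000 = 84.6%.
Reserves = 18,700/2,415 = 7.7 months.
Program A: score 791 ≥ 600; DTI 39.2% ≤ 43%; LTV 84.6% ≤ 97%; employment 85 ≥ 18 mo; reserves 7.7 ≥ 4 mo → qualifies.
Program B: score 791 ≥ 720; DTI 39.2% > 38%; LTV 84.6% ≤ 90% → does not qualify.
Program C: score 791 ≥ 580; DTI 39.2% > 38%; LTV 84.6% ≤ 90%; employment 85 ≥ 6 mo → does not qualify.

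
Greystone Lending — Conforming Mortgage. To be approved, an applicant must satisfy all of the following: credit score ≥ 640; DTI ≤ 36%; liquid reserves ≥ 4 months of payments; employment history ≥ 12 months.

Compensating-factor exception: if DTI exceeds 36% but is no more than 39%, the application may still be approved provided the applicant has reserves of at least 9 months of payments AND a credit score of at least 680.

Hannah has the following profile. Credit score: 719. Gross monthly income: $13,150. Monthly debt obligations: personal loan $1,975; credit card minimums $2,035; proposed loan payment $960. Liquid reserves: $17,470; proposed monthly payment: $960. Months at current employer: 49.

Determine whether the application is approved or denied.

Credit score 719 ≥ 640 (meets base)
Total debts = (1,975 + 2,035 + 960) = 4,970. DTI: 4,970 ÷ 13,150 = 37.8%, over the 36% base limit.
Reserves: 17,470 ÷ 960 = 18.2 months (meets 4-month minimum)
Employment 49 ≥ 12 months
DTI 37.8% is within the 36%–39% exception band; checking compensating factors.
Override check — reserves: 18.2 mo (ok); score: 719 (ok).
Both compensating conditions met → exception applies.

Approved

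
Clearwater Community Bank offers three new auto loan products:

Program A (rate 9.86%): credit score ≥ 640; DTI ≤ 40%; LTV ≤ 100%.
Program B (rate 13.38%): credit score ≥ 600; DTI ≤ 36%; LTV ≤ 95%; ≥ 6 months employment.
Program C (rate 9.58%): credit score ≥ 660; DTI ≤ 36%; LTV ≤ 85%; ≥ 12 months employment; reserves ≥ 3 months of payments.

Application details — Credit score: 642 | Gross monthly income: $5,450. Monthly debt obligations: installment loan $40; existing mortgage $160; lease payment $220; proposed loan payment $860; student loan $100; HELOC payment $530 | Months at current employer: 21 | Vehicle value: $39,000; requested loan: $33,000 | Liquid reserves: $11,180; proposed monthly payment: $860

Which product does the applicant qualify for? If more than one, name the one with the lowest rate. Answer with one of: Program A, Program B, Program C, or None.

Total debts = (40 + 160 + 220 + 860 + 100 + 530) = 1,910; DTI = 1,910/5,450 = 35%.
LTV = 33,000/39,000 = 84.6%.
Reserves = 11,180/860 = 13.0 months.
Program A: score 642 ≥ 640; DTI 35% ≤ 40%; LTV 84.6% ≤ 100% → qualifies.
Program B: score 642 ≥ 600; DTI 35% ≤ 36%; LTV 84.6% ≤ 95%; employment 21 ≥ 6 mo → qualifies.
Program C: score 642 < 660; DTI 35% ≤ 36%; LTV 84.6% ≤ 85%; employment 21 ≥ 12 mo; reserves 13.0 ≥ 3 mo → does not qualify.
Qualifying: Program A, Program B. Lowest rate is 9.86% → Program A.

Program A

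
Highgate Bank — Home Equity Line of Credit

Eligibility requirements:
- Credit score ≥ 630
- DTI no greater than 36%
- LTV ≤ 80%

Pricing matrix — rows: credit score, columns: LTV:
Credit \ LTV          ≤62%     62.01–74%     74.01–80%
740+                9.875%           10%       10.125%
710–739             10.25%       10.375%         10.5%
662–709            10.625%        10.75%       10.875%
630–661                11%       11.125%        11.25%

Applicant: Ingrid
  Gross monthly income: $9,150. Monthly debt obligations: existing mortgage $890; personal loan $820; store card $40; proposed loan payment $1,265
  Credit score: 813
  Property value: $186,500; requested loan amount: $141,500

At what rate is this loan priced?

10.125%

Credit score 813 ≥ 630; Total monthly debts = (890 + 820 + 40 + 1,265) = 3,015. DTI = 3,015/9,150 = 33% ≤ 36%
Loan-to-value = 141,500/186,500 = 75.9% — pass (80% max)
Credit 813 → row 740+; LTV 75.9% → column 74.01–80%. Grid cell → 10.125%.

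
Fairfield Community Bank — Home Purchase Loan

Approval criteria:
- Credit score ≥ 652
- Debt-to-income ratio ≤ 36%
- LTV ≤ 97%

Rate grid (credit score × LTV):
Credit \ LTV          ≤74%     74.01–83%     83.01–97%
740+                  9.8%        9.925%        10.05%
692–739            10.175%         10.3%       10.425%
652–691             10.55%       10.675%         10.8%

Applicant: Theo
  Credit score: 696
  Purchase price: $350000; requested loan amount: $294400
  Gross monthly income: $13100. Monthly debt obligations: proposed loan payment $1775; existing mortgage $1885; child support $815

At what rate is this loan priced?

10.425%

Credit score 696 ≥ 652; Total monthly debts = (1,775 + 1,885 + 815) = 4,475. DTI: 4,475 ÷ 13,100 = 34.2%, within the 36% cap
LTV: 294,400 ÷ 350,000 = 84.1%, within 97% cap
Credit 696 → row 692–739; LTV 84.1% → column 83.01–97%. Grid cell → 10.425%.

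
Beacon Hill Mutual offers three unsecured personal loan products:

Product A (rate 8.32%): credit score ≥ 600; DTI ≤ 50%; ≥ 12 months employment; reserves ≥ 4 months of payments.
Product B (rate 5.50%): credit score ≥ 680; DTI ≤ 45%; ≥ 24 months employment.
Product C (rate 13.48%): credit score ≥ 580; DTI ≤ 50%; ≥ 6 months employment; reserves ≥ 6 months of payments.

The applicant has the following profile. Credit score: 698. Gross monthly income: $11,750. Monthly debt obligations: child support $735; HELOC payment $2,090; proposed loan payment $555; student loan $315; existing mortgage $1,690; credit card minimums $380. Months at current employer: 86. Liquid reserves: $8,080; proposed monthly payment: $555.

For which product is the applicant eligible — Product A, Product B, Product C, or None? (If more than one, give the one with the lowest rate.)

Total debts = (735 + 2,090 + 555 + 315 + 1,690 + 380) = 5,765; DTI = 5,765/11,750 = 49.1%.
Reserves = 8,080/555 = 14.6 months.
Product A: score 698 ≥ 600; DTI 49.1% ≤ 50%; employment 86 ≥ 12 mo; reserves 14.6 ≥ 4 mo → qualifies.
Product B: score 698 ≥ 680; DTI 49.1% > 45%; employment 86 ≥ 24 mo → does not qualify.
Product C: score 698 ≥ 580; DTI 49.1% ≤ 50%; employment 86 ≥ 6 mo; reserves 14.6 ≥ 6 mo → qualifies.
Qualifying: Product A, Product C. Lowest rate is 8.32% → Product A.

Product A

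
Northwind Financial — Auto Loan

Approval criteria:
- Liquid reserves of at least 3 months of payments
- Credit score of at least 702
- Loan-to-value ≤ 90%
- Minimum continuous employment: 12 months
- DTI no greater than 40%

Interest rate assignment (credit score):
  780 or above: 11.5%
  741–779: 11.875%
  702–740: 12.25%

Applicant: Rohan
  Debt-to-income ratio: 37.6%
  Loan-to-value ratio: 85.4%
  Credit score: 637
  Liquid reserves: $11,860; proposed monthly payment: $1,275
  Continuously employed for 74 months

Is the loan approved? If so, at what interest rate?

Credit score 637 < 702 (below minimum)
LTV 85.4% ≤ 90%
Employment 74 ≥ 12 months
Reserves = 11,860/1,275 = 9.3 months ≥ 3
Debt-to-income 37.6% vs 40% cap — pass
Not all requirements met → denied.

Denied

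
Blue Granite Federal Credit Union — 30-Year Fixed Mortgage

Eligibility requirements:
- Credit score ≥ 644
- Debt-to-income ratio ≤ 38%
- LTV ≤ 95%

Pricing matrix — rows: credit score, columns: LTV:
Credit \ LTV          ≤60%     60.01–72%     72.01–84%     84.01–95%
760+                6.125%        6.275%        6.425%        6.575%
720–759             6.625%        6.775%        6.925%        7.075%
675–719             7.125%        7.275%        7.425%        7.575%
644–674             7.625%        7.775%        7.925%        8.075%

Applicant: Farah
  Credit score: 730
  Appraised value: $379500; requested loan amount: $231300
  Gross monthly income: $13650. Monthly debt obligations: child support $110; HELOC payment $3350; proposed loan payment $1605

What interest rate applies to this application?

6.775%

Credit score 730 ≥ 644; Total monthly debts = (110 + 3,350 + 1,605) = 5,065. Debt-to-income = 5,065/13,650 = 37.1% — meets 38% limit
LTV: 231,300 ÷ 379,500 = 60.9%, within 95% cap
Credit 730 → row 720–759; LTV 60.9% → column 60.01–72%. Grid cell → 6.775%.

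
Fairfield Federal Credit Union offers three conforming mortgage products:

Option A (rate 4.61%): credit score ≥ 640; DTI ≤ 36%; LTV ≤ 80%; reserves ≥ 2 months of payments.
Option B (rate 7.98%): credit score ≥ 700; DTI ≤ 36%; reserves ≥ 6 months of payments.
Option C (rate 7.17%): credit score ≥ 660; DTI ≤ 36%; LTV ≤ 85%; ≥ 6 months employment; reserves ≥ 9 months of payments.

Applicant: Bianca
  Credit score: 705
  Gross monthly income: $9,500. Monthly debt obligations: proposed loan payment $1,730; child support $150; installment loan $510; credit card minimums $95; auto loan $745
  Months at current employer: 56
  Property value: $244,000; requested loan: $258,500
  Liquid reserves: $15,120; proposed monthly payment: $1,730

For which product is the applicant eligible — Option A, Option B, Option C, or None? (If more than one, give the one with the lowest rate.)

Option B

Total debts = (1,730 + 150 + 510 + 95 + 745) = 3,230; DTI = 3,230/9,500 = 34%.
LTV = 258,500/244,000 = 105.9%.
Reserves = 15,120/1,730 = 8.7 months.
Option A: score 705 ≥ 640; DTI 34% ≤ 36%; LTV 105.9% > 80%; reserves 8.7 ≥ 2 mo → does not qualify.
Option B: score 705 ≥ 700; DTI 34% ≤ 36%; reserves 8.7 ≥ 6 mo → qualifies.
Option C: score 705 ≥ 660; DTI 34% ≤ 36%; LTV 105.9% > 85%; employment 56 ≥ 6 mo; reserves 8.7 < 9 mo → does not qualify.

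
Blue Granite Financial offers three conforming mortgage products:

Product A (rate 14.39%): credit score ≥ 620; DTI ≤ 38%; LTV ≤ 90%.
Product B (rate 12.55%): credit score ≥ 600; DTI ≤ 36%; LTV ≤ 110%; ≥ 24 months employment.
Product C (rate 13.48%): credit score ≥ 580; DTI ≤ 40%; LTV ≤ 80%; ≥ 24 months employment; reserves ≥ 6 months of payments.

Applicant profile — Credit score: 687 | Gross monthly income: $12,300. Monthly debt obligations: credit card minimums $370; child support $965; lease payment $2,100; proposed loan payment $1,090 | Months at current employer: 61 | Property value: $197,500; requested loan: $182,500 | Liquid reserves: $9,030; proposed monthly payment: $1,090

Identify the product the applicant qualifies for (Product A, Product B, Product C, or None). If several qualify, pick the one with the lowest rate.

None

Total debts = (370 + 965 + 2,100 + 1,090) = 4,525; DTI = 4,525/12,300 = 36.8%.
LTV = 182,500/197,500 = 92.4%.
Reserves = 9,030/1,090 = 8.3 months.
Product A: score 687 ≥ 620; DTI 36.8% ≤ 38%; LTV 92.4% > 90% → does not qualify.
Product B: score 687 ≥ 600; DTI 36.8% > 36%; LTV 92.4% ≤ 110%; employment 61 ≥ 24 mo → does not qualify.
Product C: score 687 ≥ 580; DTI 36.8% ≤ 40%; LTV 92.4% > 80%; employment 61 ≥ 24 mo; reserves 8.3 ≥ 6 mo → does not qualify.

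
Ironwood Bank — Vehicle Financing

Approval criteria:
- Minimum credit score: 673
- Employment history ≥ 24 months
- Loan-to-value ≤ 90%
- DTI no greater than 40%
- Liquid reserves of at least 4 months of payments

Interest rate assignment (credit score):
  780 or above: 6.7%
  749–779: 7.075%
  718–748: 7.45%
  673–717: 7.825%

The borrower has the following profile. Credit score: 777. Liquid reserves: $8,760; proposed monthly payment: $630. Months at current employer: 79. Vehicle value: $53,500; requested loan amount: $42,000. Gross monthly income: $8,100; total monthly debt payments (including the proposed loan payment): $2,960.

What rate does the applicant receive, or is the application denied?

Approved at 7.075%

Credit score 777 ≥ 673 (meets minimum)
DTI = 2,960/8,100 = 36.5% ≤ 40%
Liquid reserves cover 8,760/630 = 13.9 months — ≥ 4 required
Loan-to-value = 42,000/53,500 = 78.5% — pass (90% max)
Employment 79 ≥ 24 months
All requirements met. Score 777 falls in the 749–779 tier → 7.075%.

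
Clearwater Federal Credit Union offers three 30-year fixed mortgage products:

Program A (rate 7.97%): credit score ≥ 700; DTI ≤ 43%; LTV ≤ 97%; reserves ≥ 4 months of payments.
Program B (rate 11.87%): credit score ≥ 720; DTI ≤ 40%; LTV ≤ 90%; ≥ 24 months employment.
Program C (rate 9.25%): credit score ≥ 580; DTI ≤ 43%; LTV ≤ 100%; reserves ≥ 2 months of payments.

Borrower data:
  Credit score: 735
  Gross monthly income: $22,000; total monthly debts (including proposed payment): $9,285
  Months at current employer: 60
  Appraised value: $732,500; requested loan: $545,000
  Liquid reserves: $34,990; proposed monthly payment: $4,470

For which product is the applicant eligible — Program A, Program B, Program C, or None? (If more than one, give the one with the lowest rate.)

DTI = 9,285/22,000 = 42.2%.
LTV = 545,000/732,500 = 74.4%.
Reserves = 34,990/4,470 = 7.8 months.
Program A: score 735 ≥ 700; DTI 42.2% ≤ 43%; LTV 74.4% ≤ 97%; reserves 7.8 ≥ 4 mo → qualifies.
Program B: score 735 ≥ 720; DTI 42.2% > 40%; LTV 74.4% ≤ 90%; employment 60 ≥ 24 mo → does not qualify.
Program C: score 735 ≥ 580; DTI 42.2% ≤ 43%; LTV 74.4% ≤ 100%; reserves 7.8 ≥ 2 mo → qualifies.
Qualifying: Program A, Program C. Lowest rate is 7.97% → Program A.

Program A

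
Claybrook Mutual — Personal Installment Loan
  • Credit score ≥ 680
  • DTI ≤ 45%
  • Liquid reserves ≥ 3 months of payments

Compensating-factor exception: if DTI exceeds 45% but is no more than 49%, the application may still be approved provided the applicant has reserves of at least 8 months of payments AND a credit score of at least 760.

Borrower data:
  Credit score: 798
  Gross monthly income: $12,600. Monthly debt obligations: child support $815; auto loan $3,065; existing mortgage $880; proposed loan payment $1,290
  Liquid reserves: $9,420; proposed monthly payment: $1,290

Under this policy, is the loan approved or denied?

Denied

Credit score 798 ≥ 680 (meets base)
Total debts = (815 + 3,065 + 880 + 1,290) = 6,050. DTI = 6,050/12,600 = 48% > 45% — standard DTI limit exceeded.
Reserves: 9,420 ÷ 1,290 = 7.3 months (meets 3-month minimum)
DTI 48% is within the 45%–49% exception band; checking compensating factors.
Override check — reserves: 7.3 mo (short of 8); score: 798 (ok).
Override conditions not both satisfied; exception does not apply.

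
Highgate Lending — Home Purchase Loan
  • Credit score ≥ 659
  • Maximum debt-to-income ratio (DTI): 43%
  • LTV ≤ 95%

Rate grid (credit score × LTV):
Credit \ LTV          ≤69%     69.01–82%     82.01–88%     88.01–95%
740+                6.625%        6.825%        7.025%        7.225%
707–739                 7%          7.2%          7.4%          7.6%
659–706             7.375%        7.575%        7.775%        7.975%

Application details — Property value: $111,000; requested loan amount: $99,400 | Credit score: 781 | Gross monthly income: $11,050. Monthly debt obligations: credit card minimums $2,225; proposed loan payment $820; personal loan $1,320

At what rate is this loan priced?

7.225%

Credit score 781 ≥ 659; Total monthly debts = (2,225 + 820 + 1,320) = 4,365. DTI: 4,365 ÷ 11,050 = 39.5%, within the 43% cap
LTV = 99,400/111,000 = 89.5% ≤ 95%
Score 781 is in the 740+ band; LTV 89.5% is in the 88.01–95% band → 7.225%.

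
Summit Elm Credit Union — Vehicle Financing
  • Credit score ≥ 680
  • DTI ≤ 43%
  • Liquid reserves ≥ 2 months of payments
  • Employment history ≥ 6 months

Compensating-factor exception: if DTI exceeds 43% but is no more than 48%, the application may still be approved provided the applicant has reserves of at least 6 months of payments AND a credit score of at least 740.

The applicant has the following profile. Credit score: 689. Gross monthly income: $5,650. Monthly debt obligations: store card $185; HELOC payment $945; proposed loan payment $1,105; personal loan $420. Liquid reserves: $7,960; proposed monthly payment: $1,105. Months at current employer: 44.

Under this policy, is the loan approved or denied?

Credit score 689 ≥ 680 (meets base)
Total debts = (185 + 945 + 1,105 + 420) = 2,655. DTI = 2,655/5,650 = 47% > 43% — standard DTI limit exceeded.
Reserves: 7,960 ÷ 1,105 = 7.2 months (meets 2-month minimum)
Employment 44 ≥ 6 months
47% falls in the override range (43%–48%), so the compensating-factor test applies.
Override check — reserves: 7.2 mo (ok); score: 689 (below 740).
Override conditions not both satisfied; exception does not apply.

Denied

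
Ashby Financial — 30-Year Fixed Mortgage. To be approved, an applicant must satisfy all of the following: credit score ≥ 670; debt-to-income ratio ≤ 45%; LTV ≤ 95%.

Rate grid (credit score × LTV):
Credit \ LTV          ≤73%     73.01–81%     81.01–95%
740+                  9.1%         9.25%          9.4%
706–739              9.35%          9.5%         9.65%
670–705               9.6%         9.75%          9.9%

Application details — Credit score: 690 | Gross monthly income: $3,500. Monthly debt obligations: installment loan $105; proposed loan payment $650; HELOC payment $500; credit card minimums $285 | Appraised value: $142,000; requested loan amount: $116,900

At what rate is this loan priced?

9.9%

Credit score 690 ≥ 670; Total monthly debts = (105 + 650 + 500 + 285) = 1,540. DTI = 1,540/3,500 = 44% ≤ 45%
Loan-to-value = 116,900/142,000 = 82.3% — pass (95% max)
Score 690 is in the 670–705 band; LTV 82.3% is in the 81.01–95% band → 9.9%.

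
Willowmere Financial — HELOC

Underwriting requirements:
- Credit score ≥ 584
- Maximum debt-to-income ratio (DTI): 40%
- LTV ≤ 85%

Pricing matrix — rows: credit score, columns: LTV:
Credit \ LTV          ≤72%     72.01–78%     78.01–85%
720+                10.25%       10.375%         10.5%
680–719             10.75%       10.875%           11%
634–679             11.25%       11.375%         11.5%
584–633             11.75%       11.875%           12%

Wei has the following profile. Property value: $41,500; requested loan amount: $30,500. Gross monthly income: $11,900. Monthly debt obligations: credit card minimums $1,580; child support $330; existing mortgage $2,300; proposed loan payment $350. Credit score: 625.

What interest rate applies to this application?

Credit score 625 ≥ 584; Total monthly debts = (1,580 + 330 + 2,300 + 350) = 4,560. DTI: 4,560 ÷ 11,900 = 38.3%, within the 40% cap
LTV = 30,500/41,500 = 73.5% ≤ 85%
Score 625 is in the 584–633 band; LTV 73.5% is in the 72.01–78% band → 11.875%.

11.875%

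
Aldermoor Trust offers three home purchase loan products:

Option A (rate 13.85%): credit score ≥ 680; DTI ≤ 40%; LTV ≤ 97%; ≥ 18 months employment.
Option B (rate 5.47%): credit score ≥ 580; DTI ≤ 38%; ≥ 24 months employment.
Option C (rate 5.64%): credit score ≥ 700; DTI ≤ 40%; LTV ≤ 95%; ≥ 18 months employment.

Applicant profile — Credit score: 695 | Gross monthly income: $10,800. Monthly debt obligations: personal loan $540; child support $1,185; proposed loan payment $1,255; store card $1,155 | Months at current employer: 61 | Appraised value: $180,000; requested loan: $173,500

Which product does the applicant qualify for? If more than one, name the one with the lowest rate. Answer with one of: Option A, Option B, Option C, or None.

Option A

Total debts = (540 + 1,185 + 1,255 + 1,155) = 4,135; DTI = 4,135/10,800 = 38.3%.
LTV = 173,500/180,000 = 96.4%.
Option A: score 695 ≥ 680; DTI 38.3% ≤ 40%; LTV 96.4% ≤ 97%; employment 61 ≥ 18 mo → qualifies.
Option B: score 695 ≥ 580; DTI 38.3% > 38%; employment 61 ≥ 24 mo → does not qualify.
Option C: score 695 < 700; DTI 38.3% ≤ 40%; LTV 96.4% > 95%; employment 61 ≥ 18 mo → does not qualify.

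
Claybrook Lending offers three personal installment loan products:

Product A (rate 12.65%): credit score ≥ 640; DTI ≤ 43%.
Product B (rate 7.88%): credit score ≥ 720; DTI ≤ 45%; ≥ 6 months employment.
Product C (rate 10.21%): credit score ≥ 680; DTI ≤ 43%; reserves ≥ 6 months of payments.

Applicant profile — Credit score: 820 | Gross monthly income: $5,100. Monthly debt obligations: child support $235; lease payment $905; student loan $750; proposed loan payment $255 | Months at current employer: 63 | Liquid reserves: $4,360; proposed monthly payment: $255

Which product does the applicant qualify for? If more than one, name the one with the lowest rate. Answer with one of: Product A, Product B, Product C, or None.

Total debts = (235 + 905 + 750 + 255) = 2,145; DTI = 2,145/5,100 = 42.1%.
Reserves = 4,360/255 = 17.1 months.
Product A: score 820 ≥ 640; DTI 42.1% ≤ 43% → qualifies.
Product B: score 820 ≥ 720; DTI 42.1% ≤ 45%; employment 63 ≥ 6 mo → qualifies.
Product C: score 820 ≥ 680; DTI 42.1% ≤ 43%; reserves 17.1 ≥ 6 mo → qualifies.
Qualifying: Product A, Product B, Product C. Lowest rate is 7.88% → Product B.

Product B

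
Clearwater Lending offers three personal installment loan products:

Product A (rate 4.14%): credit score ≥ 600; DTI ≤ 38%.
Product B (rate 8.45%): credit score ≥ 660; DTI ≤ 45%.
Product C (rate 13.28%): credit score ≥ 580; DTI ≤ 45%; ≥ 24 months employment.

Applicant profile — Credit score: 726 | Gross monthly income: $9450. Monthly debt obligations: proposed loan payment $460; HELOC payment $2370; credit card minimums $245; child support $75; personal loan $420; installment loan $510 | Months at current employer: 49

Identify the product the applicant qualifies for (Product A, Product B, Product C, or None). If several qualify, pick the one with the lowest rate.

Total debts = (460 + 2,370 + 245 + 75 + 420 + 510) = 4,080; DTI = 4,080/9,450 = 43.2%.
Product A: score 726 ≥ 600; DTI 43.2% > 38% → does not qualify.
Product B: score 726 ≥ 660; DTI 43.2% ≤ 45% → qualifies.
Product C: score 726 ≥ 580; DTI 43.2% ≤ 45%; employment 49 ≥ 24 mo → qualifies.
Qualifying: Product B, Product C. Lowest rate is 8.45% → Product B.

Product B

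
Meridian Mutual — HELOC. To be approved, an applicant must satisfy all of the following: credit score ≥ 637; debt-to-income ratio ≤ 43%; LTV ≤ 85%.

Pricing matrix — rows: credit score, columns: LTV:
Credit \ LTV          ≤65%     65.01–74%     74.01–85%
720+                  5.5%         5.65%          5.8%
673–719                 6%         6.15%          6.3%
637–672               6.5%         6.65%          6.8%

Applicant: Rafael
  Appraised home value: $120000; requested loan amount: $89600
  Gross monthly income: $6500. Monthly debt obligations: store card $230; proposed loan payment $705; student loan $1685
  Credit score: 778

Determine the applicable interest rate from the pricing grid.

Credit score 778 ≥ 637; Total monthly debts = (230 + 705 + 1,685) = 2,620. Debt-to-income = 2,620/6,500 = 40.3% — meets 43% limit
LTV: 89,600 ÷ 120,000 = 74.7%, within 85% cap
Credit 778 → row 720+; LTV 74.7% → column 74.01–85%. Grid cell → 5.8%.

5.8%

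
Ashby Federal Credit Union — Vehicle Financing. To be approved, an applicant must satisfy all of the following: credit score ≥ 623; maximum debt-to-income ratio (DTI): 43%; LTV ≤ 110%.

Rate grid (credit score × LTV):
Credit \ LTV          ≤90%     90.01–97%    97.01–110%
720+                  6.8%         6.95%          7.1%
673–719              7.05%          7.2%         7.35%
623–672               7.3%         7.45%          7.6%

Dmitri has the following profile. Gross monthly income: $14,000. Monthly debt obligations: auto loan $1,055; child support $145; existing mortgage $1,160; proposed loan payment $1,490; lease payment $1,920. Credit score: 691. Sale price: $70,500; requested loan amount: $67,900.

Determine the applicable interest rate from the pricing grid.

Credit score 691 ≥ 623; Total monthly debts = (1,055 + 145 + 1,160 + 1,490 + 1,920) = 5,770. DTI = 5,770/14,000 = 41.2% ≤ 43%
Loan-to-value = 67,900/70,500 = 96.3% — pass (110% max)
Row: 691 falls in 673–719. Column: 96.3% falls in 90.01–97%. Rate = 7.2%.

7.2%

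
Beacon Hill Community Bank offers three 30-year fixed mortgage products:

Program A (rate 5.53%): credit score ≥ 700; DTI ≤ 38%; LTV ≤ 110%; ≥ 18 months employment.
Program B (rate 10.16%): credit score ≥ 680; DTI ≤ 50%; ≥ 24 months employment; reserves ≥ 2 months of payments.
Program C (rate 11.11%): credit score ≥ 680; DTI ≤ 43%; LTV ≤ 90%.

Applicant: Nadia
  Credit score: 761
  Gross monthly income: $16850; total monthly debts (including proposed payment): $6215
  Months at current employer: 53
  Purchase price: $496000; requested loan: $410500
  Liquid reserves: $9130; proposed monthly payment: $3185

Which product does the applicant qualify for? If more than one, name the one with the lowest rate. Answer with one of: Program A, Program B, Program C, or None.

Program A

DTI = 6,215/16,850 = 36.9%.
LTV = 410,500/496,000 = 82.8%.
Reserves = 9,130/3,185 = 2.9 months.
Program A: score 761 ≥ 700; DTI 36.9% ≤ 38%; LTV 82.8% ≤ 110%; employment 53 ≥ 18 mo → qualifies.
Program B: score 761 ≥ 680; DTI 36.9% ≤ 50%; employment 53 ≥ 24 mo; reserves 2.9 ≥ 2 mo → qualifies.
Program C: score 761 ≥ 680; DTI 36.9% ≤ 43%; LTV 82.8% ≤ 90% → qualifies.
Qualifying: Program A, Program B, Program C. Lowest rate is 5.53% → Program A.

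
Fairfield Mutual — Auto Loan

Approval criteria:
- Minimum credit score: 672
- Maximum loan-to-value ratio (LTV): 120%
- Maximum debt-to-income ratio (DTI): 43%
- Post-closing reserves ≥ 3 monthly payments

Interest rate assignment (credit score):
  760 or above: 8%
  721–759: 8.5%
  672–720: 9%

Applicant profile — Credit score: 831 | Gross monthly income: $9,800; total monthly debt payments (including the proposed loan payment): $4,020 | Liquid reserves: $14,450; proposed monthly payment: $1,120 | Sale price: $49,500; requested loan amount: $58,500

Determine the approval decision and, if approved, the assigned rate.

Credit score 831 ≥ 672 (meets minimum)
Debt-to-income = 4,020/9,800 = 41% — meets 43% limit
Reserves = 14,450/1,120 = 12.9 months ≥ 3
LTV = 58,500/49,500 = 118.2% ≤ 120%
All requirements met. Score 831 falls in the 760 or above tier → 8%.

Approved at 8%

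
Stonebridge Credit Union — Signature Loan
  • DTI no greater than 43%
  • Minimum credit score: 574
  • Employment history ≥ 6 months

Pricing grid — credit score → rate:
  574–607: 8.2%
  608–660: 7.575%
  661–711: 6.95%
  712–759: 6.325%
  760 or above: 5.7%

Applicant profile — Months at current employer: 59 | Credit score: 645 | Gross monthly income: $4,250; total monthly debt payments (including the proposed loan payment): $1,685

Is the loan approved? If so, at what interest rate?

Credit score 645 ≥ 574 (meets minimum)
DTI: 1,685 ÷ 4,250 = 39.6%, within the 43% cap
Employment 59 ≥ 6 months
All requirements met. Score 645 falls in the 608–660 tier → 7.575%.

Approved at 7.575%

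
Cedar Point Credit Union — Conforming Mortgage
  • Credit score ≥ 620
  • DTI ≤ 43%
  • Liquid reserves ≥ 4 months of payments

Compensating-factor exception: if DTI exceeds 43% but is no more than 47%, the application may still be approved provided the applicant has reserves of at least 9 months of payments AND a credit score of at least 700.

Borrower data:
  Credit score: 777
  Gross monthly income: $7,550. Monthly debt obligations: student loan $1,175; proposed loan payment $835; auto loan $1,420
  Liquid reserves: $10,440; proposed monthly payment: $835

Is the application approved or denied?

Approved

Credit score 777 ≥ 620 (meets base)
Total debts = (1,175 + 835 + 1,420) = 3,430. DTI = 3,430/7,550 = 45.4% > 43% — standard DTI limit exceeded.
Reserves: 10,440 ÷ 835 = 12.5 months (meets 4-month minimum)
45.4% falls in the override range (43%–47%), so the compensating-factor test applies.
Override check — reserves: 12.5 mo (ok); score: 777 (ok).
Both override conditions satisfied; DTI exception granted.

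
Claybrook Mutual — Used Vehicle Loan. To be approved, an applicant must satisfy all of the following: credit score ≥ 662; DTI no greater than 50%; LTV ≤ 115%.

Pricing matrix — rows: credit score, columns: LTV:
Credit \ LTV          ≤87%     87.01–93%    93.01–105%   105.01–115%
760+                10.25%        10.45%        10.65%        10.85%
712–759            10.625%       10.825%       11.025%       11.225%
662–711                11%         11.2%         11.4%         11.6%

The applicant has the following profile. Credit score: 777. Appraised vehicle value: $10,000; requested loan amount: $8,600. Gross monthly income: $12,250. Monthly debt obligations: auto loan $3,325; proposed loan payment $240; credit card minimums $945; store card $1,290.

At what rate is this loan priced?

10.25%

Credit score 777 ≥ 662; Total monthly debts = (3,325 + 240 + 945 + 1,290) = 5,800. Debt-to-income = 5,800/12,250 = 47.3% — meets 50% limit
LTV = 8,600/10,000 = 86% ≤ 115%
Score 777 is in the 760+ band; LTV 86% is in the ≤87% band → 10.25%.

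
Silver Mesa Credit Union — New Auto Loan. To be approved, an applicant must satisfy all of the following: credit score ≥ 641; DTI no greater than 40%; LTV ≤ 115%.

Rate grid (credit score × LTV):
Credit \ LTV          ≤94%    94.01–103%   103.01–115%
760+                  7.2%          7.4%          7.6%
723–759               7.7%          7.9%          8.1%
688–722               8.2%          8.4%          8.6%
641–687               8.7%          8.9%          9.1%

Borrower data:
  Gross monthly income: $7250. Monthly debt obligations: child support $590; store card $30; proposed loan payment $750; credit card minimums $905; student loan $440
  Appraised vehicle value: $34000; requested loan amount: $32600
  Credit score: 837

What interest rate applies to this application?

7.4%

Credit score 837 ≥ 641; Total monthly debts = (590 + 30 + 750 + 905 + 440) = 2,715. DTI: 2,715 ÷ 7,250 = 37.4%, within the 40% cap
Loan-to-value = 32,600/34,000 = 95.9% — pass (115% max)
Row: 837 falls in 760+. Column: 95.9% falls in 94.01–103%. Rate = 7.4%.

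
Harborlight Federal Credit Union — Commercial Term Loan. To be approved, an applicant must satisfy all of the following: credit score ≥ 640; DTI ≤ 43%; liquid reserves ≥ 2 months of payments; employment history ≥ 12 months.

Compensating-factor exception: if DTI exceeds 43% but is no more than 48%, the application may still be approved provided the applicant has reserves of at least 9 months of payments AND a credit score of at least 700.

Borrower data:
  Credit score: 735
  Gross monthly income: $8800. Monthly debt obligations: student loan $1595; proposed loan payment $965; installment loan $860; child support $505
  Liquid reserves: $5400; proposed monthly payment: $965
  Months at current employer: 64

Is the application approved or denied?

Credit score 735 ≥ 640 (meets base)
Total debts = (1,595 + 965 + 860 + 505) = 3,925. DTI: 3,925 ÷ 8,800 = 44.6%, over the 43% base limit.
Liquid reserves cover 5,400/965 = 5.6 months — ≥ 2 required
Employment 64 ≥ 12 months
DTI 44.6% is within the 43%–48% exception band; checking compensating factors.
Reserves 5.6 < 9 months; credit score 735 ≥ 700.
Compensating-factor requirement not fully met.

Denied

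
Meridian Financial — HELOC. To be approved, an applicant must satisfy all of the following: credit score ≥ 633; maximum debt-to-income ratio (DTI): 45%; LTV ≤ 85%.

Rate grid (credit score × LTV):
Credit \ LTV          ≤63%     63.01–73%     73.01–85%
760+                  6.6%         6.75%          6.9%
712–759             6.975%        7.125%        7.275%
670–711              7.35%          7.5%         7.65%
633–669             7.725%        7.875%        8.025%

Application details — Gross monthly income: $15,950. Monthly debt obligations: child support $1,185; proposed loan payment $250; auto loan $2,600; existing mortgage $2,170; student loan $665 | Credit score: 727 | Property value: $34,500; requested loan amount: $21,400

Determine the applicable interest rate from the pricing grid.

6.975%

Credit score 727 ≥ 633; Total monthly debts = (1,185 + 250 + 2,600 + 2,170 + 665) = 6,870. DTI: 6,870 ÷ 15,950 = 43.1%, within the 45% cap
Loan-to-value = 21,400/34,500 = 62% — pass (85% max)
Credit 727 → row 712–759; LTV 62% → column ≤63%. Grid cell → 6.975%.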